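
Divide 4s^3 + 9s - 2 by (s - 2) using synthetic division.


Synthetic division with c = 2. Coefficients: 4, 0, 9, -2
Bring down 4.
  4 * 2 = 8; 8 + 0 = 8
  8 * 2 = 16; 16 + 9 = 25
  25 * 2 = 50; 50 - 2 = 48
Quotient: 4s^2 + 8s + 25, Remainder: 48


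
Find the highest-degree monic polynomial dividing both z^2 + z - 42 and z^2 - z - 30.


Factor each:
  z^2 + z - 42 = (z - 6)(z + 7)
  z^2 - z - 30 = (z - 6)(z + 5)
Common monic factor: z - 6


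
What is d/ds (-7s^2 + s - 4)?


Apply the power rule term by term:
  d/ds(-7s^2) = -14s
  d/ds(s) = 1
  d/ds(-4) = 0
p'(s) = -14s + 1


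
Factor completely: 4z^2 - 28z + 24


Roots satisfy r1 + r2 = -b/a = 7 and r1*r2 = c/a = 6.
So r1 = 1, r2 = 6.
4z^2 - 28z + 24 = 4(z - r1)(z - r2) = 4(z - 1)(z - 6)


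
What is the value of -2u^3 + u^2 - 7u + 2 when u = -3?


Using direct substitution:
  -2 * (-3)^3 = 54
  1 * (-3)^2 = 9
  -7 * (-3)^1 = 21
  constant: 2
Sum = 54 + 9 + 21 + 2 = 86


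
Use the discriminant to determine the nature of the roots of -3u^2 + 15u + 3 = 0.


D = b^2 - 4ac = (15)^2 - 4(-3)(3) = 225 + 36 = 261
Since D > 0: two distinct irrational roots


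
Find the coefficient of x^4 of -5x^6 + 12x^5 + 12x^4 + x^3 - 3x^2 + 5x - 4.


Read off the coefficient of x^4: 12


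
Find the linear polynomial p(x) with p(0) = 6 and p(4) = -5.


p(x) = mx + b. Using p(0)=6, p(4)=-5:
m = (6 + 5)/(0 - 4) = 11/-4 = -11/4
b = 6 - m*(0) = 6 = 6
p(x) = -(11/4)x + 6


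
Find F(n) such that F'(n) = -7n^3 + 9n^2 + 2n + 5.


Reverse power rule on each term:
  ∫ -7n^3 dn = -(7/4)n^4
  ∫ 9n^2 dn = 3n^3
  ∫ 2n dn = n^2
  ∫ 5 dn = 5n
F(n) = -(7/4)n^4 + 3n^3 + n^2 + 5n + C


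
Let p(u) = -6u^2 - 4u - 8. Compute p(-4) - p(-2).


p(-4) = -88
p(-2) = -24
p(-4) - p(-2) = -88 + 24 = -64


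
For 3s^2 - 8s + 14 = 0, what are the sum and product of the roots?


For as^2+bs+c=0: sum = -b/a, product = c/a.
a=3, b=-8, c=14
Sum = -(-8)/3 = 8/3
Product = (14)/3 = 14/3


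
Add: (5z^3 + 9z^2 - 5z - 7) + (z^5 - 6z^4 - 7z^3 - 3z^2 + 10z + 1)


Align terms by degree and add:
  5z^3 + 9z^2 - 5z - 7
+ z^5 - 6z^4 - 7z^3 - 3z^2 + 10z + 1
= z^5 - 6z^4 - 2z^3 + 6z^2 + 5z - 6


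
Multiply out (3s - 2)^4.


Expand (3s - 2)^4 by repeated multiplication:
  (3s - 2)^2 = 9s^2 - 12s + 4
  (3s - 2)^3 = 27s^3 - 54s^2 + 36s - 8
= 81s^4 - 216s^3 + 216s^2 - 96s + 16


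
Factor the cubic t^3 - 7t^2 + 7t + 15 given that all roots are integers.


Try integer roots (divisors of 15). t=3: p(3)=0.
Divide out (t - 3): quotient is t^2 - 4t - 5.
Factor the quadratic: (t + 1)(t - 5)
Result: (t - 3)(t + 1)(t - 5)


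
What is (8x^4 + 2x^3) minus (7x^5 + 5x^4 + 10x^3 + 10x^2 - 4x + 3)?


Distribute the minus sign:
  (8x^4 + 2x^3)
- (7x^5 + 5x^4 + 10x^3 + 10x^2 - 4x + 3)
Negate second polynomial: -7x^5 - 5x^4 - 10x^3 - 10x^2 + 4x - 3
Add: -7x^5 + 3x^4 - 8x^3 - 10x^2 + 4x - 3


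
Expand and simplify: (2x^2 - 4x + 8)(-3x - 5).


Distribute each term of the first polynomial:
  (2x^2)(-3x - 5) = -6x^3 - 10x^2
  (-4x)(-3x - 5) = 12x^2 + 20x
  (8)(-3x - 5) = -24x - 40
Sum: -6x^3 + 2x^2 - 4x - 40


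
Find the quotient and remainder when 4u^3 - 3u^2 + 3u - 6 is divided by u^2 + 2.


(4u^3 - 3u^2 + 3u - 6) / (u^2 + 2)
Step 1: 4u * (u^2 + 2) = 4u^3 + 8u; subtract.
Step 2: -3 * (u^2 + 2) = -3u^2 - 6; subtract.
Quotient: 4u - 3, Remainder: -5u


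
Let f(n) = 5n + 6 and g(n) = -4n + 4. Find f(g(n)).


Substitute g(n) into f:
f(g(n)) = 5*(-4n + 4) + 6
Expand and combine: -20n + 26


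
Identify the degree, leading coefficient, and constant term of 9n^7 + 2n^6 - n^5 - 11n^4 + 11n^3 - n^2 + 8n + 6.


Highest power of n is 7, with coefficient 9. Constant term is 6.
Degree = 7, leading coefficient = 9, constant term = 6


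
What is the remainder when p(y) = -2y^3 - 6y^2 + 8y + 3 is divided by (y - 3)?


By the Remainder Theorem, the remainder equals p(3):
  -2*(3)^3 = -54
  -6*(3)^2 = -54
  8*(3)^1 = 24
  constant: 3
Sum: -54 - 54 + 24 + 3 = -81


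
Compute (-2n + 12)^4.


Expand (-2n + 12)^4 by repeated multiplication:
  (-2n + 12)^2 = 4n^2 - 48n + 144
  (-2n + 12)^3 = -8n^3 + 144n^2 - 864n + 1728
= 16n^4 - 384n^3 + 3456n^2 - 13824n + 20736


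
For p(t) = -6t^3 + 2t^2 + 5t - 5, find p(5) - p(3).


p(5) = -680
p(3) = -134
p(5) - p(3) = -680 + 134 = -546


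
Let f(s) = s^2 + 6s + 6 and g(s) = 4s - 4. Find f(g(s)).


Substitute g(s) into f:
f(g(s)) = 1*(4s - 4)^2 + 6*(4s - 4) + 6
(4s - 4)^2 = 16s^2 - 32s + 16
Expand and combine: 16s^2 - 8s - 2


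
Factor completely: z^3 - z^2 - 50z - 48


Try integer roots (divisors of -48). z=-1: p(-1)=0.
Divide out (z + 1): quotient is z^2 - 2z - 48.
Factor the quadratic: (z + 6)(z - 8)
Result: (z + 1)(z + 6)(z - 8)


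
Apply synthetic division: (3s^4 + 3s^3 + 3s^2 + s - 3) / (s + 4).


Synthetic division with c = -4. Coefficients: 3, 3, 3, 1, -3
Bring down 3.
  3 * -4 = -12; -12 + 3 = -9
  -9 * -4 = 36; 36 + 3 = 39
  39 * -4 = -156; -156 + 1 = -155
  -155 * -4 = 620; 620 - 3 = 617
Quotient: 3s^3 - 9s^2 + 39s - 155, Remainder: 617


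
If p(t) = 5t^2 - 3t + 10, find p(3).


Using direct substitution:
  5 * (3)^2 = 45
  -3 * (3)^1 = -9
  constant: 10
Sum = 45 - 9 + 10 = 46


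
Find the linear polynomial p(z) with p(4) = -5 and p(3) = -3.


p(z) = mz + b. Using p(4)=-5, p(3)=-3:
m = (-5 + 3)/(4 - 3) = -2/1 = -2
b = -5 - m*(4) = -5 + 8 = 3
p(z) = -2z + 3


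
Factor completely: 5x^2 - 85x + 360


Roots satisfy r1 + r2 = -b/a = 17 and r1*r2 = c/a = 72.
So r1 = 8, r2 = 9.
5x^2 - 85x + 360 = 5(x - r1)(x - r2) = 5(x - 8)(x - 9)


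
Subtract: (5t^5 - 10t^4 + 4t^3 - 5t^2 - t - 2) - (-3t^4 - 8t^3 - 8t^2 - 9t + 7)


Distribute the minus sign:
  (5t^5 - 10t^4 + 4t^3 - 5t^2 - t - 2)
- (-3t^4 - 8t^3 - 8t^2 - 9t + 7)
Negate second polynomial: 3t^4 + 8t^3 + 8t^2 + 9t - 7
Add: 5t^5 - 7t^4 + 12t^3 + 3t^2 + 8t - 9


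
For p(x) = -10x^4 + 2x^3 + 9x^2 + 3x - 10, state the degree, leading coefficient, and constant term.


Highest power of x is 4, with coefficient -10. Constant term is -10.
Degree = 4, leading coefficient = -10, constant term = -10


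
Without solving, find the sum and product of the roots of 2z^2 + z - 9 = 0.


For az^2+bz+c=0: sum = -b/a, product = c/a.
a=2, b=1, c=-9
Sum = -(1)/2 = -1/2
Product = (-9)/2 = -9/2


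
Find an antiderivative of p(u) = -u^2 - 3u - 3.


Reverse power rule on each term:
  ∫ -u^2 du = -(1/3)u^3
  ∫ -3u du = -(3/2)u^2
  ∫ -3 du = -3u
F(u) = -(1/3)u^3 - (3/2)u^2 - 3u + C


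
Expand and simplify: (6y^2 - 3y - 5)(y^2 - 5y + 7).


Distribute each term of the first polynomial:
  (6y^2)(y^2 - 5y + 7) = 6y^4 - 30y^3 + 42y^2
  (-3y)(y^2 - 5y + 7) = -3y^3 + 15y^2 - 21y
  (-5)(y^2 - 5y + 7) = -5y^2 + 25y - 35
Sum: 6y^4 - 33y^3 + 52y^2 + 4y - 35


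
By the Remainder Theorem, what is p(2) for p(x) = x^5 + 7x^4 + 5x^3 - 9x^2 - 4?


By the Remainder Theorem, the remainder equals p(2):
  1*(2)^5 = 32
  7*(2)^4 = 112
  5*(2)^3 = 40
  -9*(2)^2 = -36
  0*(2)^1 = 0
  constant: -4
Sum: 32 + 112 + 40 - 36 + 0 - 4 = 144


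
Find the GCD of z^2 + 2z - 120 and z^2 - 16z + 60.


Factor each:
  z^2 + 2z - 120 = (z - 10)(z + 12)
  z^2 - 16z + 60 = (z - 10)(z - 6)
Common monic factor: z - 10


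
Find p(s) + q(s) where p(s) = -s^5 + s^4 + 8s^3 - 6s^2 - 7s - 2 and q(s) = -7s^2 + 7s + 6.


Align terms by degree and add:
  -s^5 + s^4 + 8s^3 - 6s^2 - 7s - 2
  -7s^2 + 7s + 6
= -s^5 + s^4 + 8s^3 - 13s^2 + 4


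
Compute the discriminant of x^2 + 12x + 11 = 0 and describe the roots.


D = b^2 - 4ac = (12)^2 - 4(1)(11) = 144 - 44 = 100
Since D > 0: two distinct rational roots


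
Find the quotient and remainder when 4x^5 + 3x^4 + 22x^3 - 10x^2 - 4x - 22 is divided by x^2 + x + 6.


(4x^5 + 3x^4 + 22x^3 - 10x^2 - 4x - 22) / (x^2 + x + 6)
Step 1: 4x^3 * (x^2 + x + 6) = 4x^5 + 4x^4 + 24x^3; subtract.
Step 2: -x^2 * (x^2 + x + 6) = -x^4 - x^3 - 6x^2; subtract.
Step 3: -x * (x^2 + x + 6) = -x^3 - x^2 - 6x; subtract.
Step 4: -3 * (x^2 + x + 6) = -3x^2 - 3x - 18; subtract.
Quotient: 4x^3 - x^2 - x - 3, Remainder: 5x - 4


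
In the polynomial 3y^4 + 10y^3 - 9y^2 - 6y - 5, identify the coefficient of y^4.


Read off the coefficient of y^4: 3


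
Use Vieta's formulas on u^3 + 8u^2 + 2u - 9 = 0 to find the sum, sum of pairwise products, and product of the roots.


Monic cubic u^3+bu^2+cu+d=0: sum=-b, pairwise sum=c, product=-d.
b=8, c=2, d=-9
r1+r2+r3 = -8
r1r2+r1r3+r2r3 = 2
r1r2r3 = 9


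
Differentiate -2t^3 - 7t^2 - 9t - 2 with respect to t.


Apply the power rule term by term:
  d/dt(-2t^3) = -6t^2
  d/dt(-7t^2) = -14t
  d/dt(-9t) = -9
  d/dt(-2) = 0
p'(t) = -6t^2 - 14t - 9


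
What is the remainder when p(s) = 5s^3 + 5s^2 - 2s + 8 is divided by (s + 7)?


By the Remainder Theorem, the remainder equals p(-7):
  5*(-7)^3 = -1715
  5*(-7)^2 = 245
  -2*(-7)^1 = 14
  constant: 8
Sum: -1715 + 245 + 14 + 8 = -1448


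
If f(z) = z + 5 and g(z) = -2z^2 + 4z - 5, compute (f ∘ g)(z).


Substitute g(z) into f:
f(g(z)) = 1*(-2z^2 + 4z - 5) + 5
Expand and combine: -2z^2 + 4z


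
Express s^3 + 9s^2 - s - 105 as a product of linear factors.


Try integer roots (divisors of -105). s=3: p(3)=0.
Divide out (s - 3): quotient is s^2 + 12s + 35.
Factor the quadratic: (s + 5)(s + 7)
Result: (s - 3)(s + 5)(s + 7)


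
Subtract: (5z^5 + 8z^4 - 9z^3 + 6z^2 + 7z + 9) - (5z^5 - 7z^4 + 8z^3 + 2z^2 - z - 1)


Distribute the minus sign:
  (5z^5 + 8z^4 - 9z^3 + 6z^2 + 7z + 9)
- (5z^5 - 7z^4 + 8z^3 + 2z^2 - z - 1)
Negate second polynomial: -5z^5 + 7z^4 - 8z^3 - 2z^2 + z + 1
Add: 15z^4 - 17z^3 + 4z^2 + 8z + 10


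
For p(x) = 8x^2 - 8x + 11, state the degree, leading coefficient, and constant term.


Highest power of x is 2, with coefficient 8. Constant term is 11.
Degree = 2, leading coefficient = 8, constant term = 11


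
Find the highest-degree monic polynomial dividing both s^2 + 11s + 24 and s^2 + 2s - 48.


Factor each:
  s^2 + 11s + 24 = (s + 8)(s + 3)
  s^2 + 2s - 48 = (s + 8)(s - 6)
Common monic factor: s + 8


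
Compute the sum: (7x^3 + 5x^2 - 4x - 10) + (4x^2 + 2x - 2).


Align terms by degree and add:
  7x^3 + 5x^2 - 4x - 10
+ 4x^2 + 2x - 2
= 7x^3 + 9x^2 - 2x - 12


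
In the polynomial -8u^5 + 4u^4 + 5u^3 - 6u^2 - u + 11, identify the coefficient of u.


Read off the coefficient of u: -1


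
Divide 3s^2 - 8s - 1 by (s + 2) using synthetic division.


Synthetic division with c = -2. Coefficients: 3, -8, -1
Bring down 3.
  3 * -2 = -6; -6 - 8 = -14
  -14 * -2 = 28; 28 - 1 = 27
Quotient: 3s - 14, Remainder: 27


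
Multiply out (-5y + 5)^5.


Expand (-5y + 5)^5 by repeated multiplication:
  (-5y + 5)^2 = 25y^2 - 50y + 25
  (-5y + 5)^3 = -125y^3 + 375y^2 - 375y + 125
  (-5y + 5)^4 = 625y^4 - 2500y^3 + 3750y^2 - 2500y + 625
= -3125y^5 + 15625y^4 - 31250y^3 + 31250y^2 - 15625y + 3125


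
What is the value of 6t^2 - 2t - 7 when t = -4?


Using direct substitution:
  6 * (-4)^2 = 96
  -2 * (-4)^1 = 8
  constant: -7
Sum = 96 + 8 - 7 = 97


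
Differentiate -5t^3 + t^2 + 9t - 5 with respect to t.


Apply the power rule term by term:
  d/dt(-5t^3) = -15t^2
  d/dt(t^2) = 2t
  d/dt(9t) = 9
  d/dt(-5) = 0
p'(t) = -15t^2 + 2t + 9


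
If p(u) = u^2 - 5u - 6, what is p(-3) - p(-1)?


p(-3) = 18
p(-1) = 0
p(-3) - p(-1) = 18 = 18


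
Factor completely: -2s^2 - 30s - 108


Roots satisfy r1 + r2 = -b/a = -15 and r1*r2 = c/a = 54.
So r1 = -9, r2 = -6.
-2s^2 - 30s - 108 = -2(s - r1)(s - r2) = -2(s + 9)(s + 6)


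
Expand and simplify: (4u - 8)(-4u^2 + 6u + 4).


Distribute each term of the first polynomial:
  (4u)(-4u^2 + 6u + 4) = -16u^3 + 24u^2 + 16u
  (-8)(-4u^2 + 6u + 4) = 32u^2 - 48u - 32
Sum: -16u^3 + 56u^2 - 32u - 32


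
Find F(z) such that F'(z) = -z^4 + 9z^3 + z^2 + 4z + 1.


Reverse power rule on each term:
  ∫ -z^4 dz = -(1/5)z^5
  ∫ 9z^3 dz = (9/4)z^4
  ∫ z^2 dz = (1/3)z^3
  ∫ 4z dz = 2z^2
  ∫ 1 dz = z
F(z) = -(1/5)z^5 + (9/4)z^4 + (1/3)z^3 + 2z^2 + z + C


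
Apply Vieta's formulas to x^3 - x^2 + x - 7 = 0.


Monic cubic x^3+bx^2+cx+d=0: sum=-b, pairwise sum=c, product=-d.
b=-1, c=1, d=-7
r1+r2+r3 = 1
r1r2+r1r3+r2r3 = 1
r1r2r3 = 7


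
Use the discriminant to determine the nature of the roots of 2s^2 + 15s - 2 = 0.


D = b^2 - 4ac = (15)^2 - 4(2)(-2) = 225 + 16 = 241
Since D > 0: two distinct irrational roots


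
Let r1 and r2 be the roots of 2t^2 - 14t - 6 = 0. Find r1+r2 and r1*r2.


For at^2+bt+c=0: sum = -b/a, product = c/a.
a=2, b=-14, c=-6
Sum = -(-14)/2 = 7
Product = (-6)/2 = -3


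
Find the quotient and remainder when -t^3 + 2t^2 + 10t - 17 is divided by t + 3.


(-t^3 + 2t^2 + 10t - 17) / (t + 3)
Step 1: -t^2 * (t + 3) = -t^3 - 3t^2; subtract.
Step 2: 5t * (t + 3) = 5t^2 + 15t; subtract.
Step 3: -5 * (t + 3) = -5t - 15; subtract.
Quotient: -t^2 + 5t - 5, Remainder: -2


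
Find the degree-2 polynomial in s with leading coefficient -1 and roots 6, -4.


p(s) = -(s - 6)(s + 4)
Expand: -s^2 + 2s + 24


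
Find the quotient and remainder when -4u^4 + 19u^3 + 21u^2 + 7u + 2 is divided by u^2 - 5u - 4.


(-4u^4 + 19u^3 + 21u^2 + 7u + 2) / (u^2 - 5u - 4)
Step 1: -4u^2 * (u^2 - 5u - 4) = -4u^4 + 20u^3 + 16u^2; subtract.
Step 2: -u * (u^2 - 5u - 4) = -u^3 + 5u^2 + 4u; subtract.
Step 3: 0 * (u^2 - 5u - 4) = 0; subtract.
Quotient: -4u^2 - u, Remainder: 3u + 2


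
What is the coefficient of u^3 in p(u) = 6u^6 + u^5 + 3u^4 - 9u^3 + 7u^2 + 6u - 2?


Read off the coefficient of u^3: -9


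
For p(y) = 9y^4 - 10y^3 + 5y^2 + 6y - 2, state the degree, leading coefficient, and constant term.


Highest power of y is 4, with coefficient 9. Constant term is -2.
Degree = 4, leading coefficient = 9, constant term = -2


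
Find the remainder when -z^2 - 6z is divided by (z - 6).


By the Remainder Theorem, the remainder equals p(6):
  -1*(6)^2 = -36
  -6*(6)^1 = -36
  constant: 0
Sum: -36 - 36 + 0 = -72


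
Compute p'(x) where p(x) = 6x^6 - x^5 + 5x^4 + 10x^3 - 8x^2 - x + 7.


Apply the power rule term by term:
  d/dx(6x^6) = 36x^5
  d/dx(-x^5) = -5x^4
  d/dx(5x^4) = 20x^3
  d/dx(10x^3) = 30x^2
  d/dx(-8x^2) = -16x
  d/dx(-x) = -1
  d/dx(7) = 0
p'(x) = 36x^5 - 5x^4 + 20x^3 + 30x^2 - 16x - 1


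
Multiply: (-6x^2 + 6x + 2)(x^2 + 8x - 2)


Distribute each term of the first polynomial:
  (-6x^2)(x^2 + 8x - 2) = -6x^4 - 48x^3 + 12x^2
  (6x)(x^2 + 8x - 2) = 6x^3 + 48x^2 - 12x
  (2)(x^2 + 8x - 2) = 2x^2 + 16x - 4
Sum: -6x^4 - 42x^3 + 62x^2 + 4x - 4


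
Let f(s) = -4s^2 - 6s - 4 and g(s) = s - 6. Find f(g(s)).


Substitute g(s) into f:
f(g(s)) = -4*(s - 6)^2 + (-6)*(s - 6) + (-4)
(s - 6)^2 = s^2 - 12s + 36
Expand and combine: -4s^2 + 42s - 112


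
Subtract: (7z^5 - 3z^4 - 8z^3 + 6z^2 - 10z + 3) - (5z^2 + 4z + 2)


Distribute the minus sign:
  (7z^5 - 3z^4 - 8z^3 + 6z^2 - 10z + 3)
- (5z^2 + 4z + 2)
Negate second polynomial: -5z^2 - 4z - 2
Add: 7z^5 - 3z^4 - 8z^3 + z^2 - 14z + 1


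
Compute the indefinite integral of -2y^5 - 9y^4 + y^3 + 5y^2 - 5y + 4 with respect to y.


Reverse power rule on each term:
  ∫ -2y^5 dy = -(1/3)y^6
  ∫ -9y^4 dy = -(9/5)y^5
  ∫ y^3 dy = (1/4)y^4
  ∫ 5y^2 dy = (5/3)y^3
  ∫ -5y dy = -(5/2)y^2
  ∫ 4 dy = 4y
F(y) = -(1/3)y^6 - (9/5)y^5 + (1/4)y^4 + (5/3)y^3 - (5/2)y^2 + 4y + C


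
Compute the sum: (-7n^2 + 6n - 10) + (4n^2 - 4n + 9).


Align terms by degree and add:
  -7n^2 + 6n - 10
+ 4n^2 - 4n + 9
= -3n^2 + 2n - 1


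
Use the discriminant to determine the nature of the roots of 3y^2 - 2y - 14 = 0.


D = b^2 - 4ac = (-2)^2 - 4(3)(-14) = 4 + 168 = 172
Since D > 0: two distinct irrational roots


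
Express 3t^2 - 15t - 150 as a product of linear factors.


Roots satisfy r1 + r2 = -b/a = 5 and r1*r2 = c/a = -50.
So r1 = -5, r2 = 10.
3t^2 - 15t - 150 = 3(t - r1)(t - r2) = 3(t + 5)(t - 10)


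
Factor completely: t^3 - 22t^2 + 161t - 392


Try integer roots (divisors of -392). t=7: p(7)=0.
Divide out (t - 7): quotient is t^2 - 15t + 56.
Factor the quadratic: (t - 7)(t - 8)
Result: (t - 7)(t - 7)(t - 8)


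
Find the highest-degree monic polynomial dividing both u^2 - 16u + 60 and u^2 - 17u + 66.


Factor each:
  u^2 - 16u + 60 = (u - 6)(u - 10)
  u^2 - 17u + 66 = (u - 6)(u - 11)
Common monic factor: u - 6


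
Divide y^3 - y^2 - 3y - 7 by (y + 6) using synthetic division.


Synthetic division with c = -6. Coefficients: 1, -1, -3, -7
Bring down 1.
  1 * -6 = -6; -6 - 1 = -7
  -7 * -6 = 42; 42 - 3 = 39
  39 * -6 = -234; -234 - 7 = -241
Quotient: y^2 - 7y + 39, Remainder: -241


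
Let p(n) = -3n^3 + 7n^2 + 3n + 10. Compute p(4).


Using direct substitution:
  -3 * (4)^3 = -192
  7 * (4)^2 = 112
  3 * (4)^1 = 12
  constant: 10
Sum = -192 + 112 + 12 + 10 = -58


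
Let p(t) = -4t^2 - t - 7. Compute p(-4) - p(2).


p(-4) = -67
p(2) = -25
p(-4) - p(2) = -67 + 25 = -42


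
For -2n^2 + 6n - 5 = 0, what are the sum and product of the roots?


For an^2+bn+c=0: sum = -b/a, product = c/a.
a=-2, b=6, c=-5
Sum = -(6)/-2 = 3
Product = (-5)/-2 = 5/2


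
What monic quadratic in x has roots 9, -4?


p(x) = (x - 9)(x + 4)
Expand: x^2 - 5x - 36


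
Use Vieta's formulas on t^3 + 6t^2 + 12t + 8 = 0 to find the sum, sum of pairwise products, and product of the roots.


Monic cubic t^3+bt^2+ct+d=0: sum=-b, pairwise sum=c, product=-d.
b=6, c=12, d=8
r1+r2+r3 = -6
r1r2+r1r3+r2r3 = 12
r1r2r3 = -8


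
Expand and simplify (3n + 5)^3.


Expand (3n + 5)^3 by repeated multiplication:
  (3n + 5)^2 = 9n^2 + 30n + 25
= 27n^3 + 135n^2 + 225n + 125


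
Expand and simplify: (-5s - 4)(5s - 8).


Distribute each term of the first polynomial:
  (-5s)(5s - 8) = -25s^2 + 40s
  (-4)(5s - 8) = -20s + 32
Sum: -25s^2 + 20s + 32


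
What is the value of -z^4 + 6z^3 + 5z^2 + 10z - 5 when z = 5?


Using direct substitution:
  -1 * (5)^4 = -625
  6 * (5)^3 = 750
  5 * (5)^2 = 125
  10 * (5)^1 = 50
  constant: -5
Sum = -625 + 750 + 125 + 50 - 5 = 295


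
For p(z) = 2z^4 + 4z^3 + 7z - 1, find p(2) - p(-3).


p(2) = 77
p(-3) = 32
p(2) - p(-3) = 77 - 32 = 45


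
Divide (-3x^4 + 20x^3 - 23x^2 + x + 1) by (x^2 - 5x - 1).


(-3x^4 + 20x^3 - 23x^2 + x + 1) / (x^2 - 5x - 1)
Step 1: -3x^2 * (x^2 - 5x - 1) = -3x^4 + 15x^3 + 3x^2; subtract.
Step 2: 5x * (x^2 - 5x - 1) = 5x^3 - 25x^2 - 5x; subtract.
Step 3: -1 * (x^2 - 5x - 1) = -x^2 + 5x + 1; subtract.
Quotient: -3x^2 + 5x - 1, Remainder: x


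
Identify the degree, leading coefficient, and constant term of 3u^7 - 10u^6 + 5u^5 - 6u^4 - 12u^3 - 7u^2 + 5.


Highest power of u is 7, with coefficient 3. Constant term is 5.
Degree = 7, leading coefficient = 3, constant term = 5


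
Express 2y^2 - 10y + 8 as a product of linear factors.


Roots satisfy r1 + r2 = -b/a = 5 and r1*r2 = c/a = 4.
So r1 = 1, r2 = 4.
2y^2 - 10y + 8 = 2(y - r1)(y - r2) = 2(y - 1)(y - 4)


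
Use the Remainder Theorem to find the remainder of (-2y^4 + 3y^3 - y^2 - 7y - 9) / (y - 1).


By the Remainder Theorem, the remainder equals p(1):
  -2*(1)^4 = -2
  3*(1)^3 = 3
  -1*(1)^2 = -1
  -7*(1)^1 = -7
  constant: -9
Sum: -2 + 3 - 1 - 7 - 9 = -16


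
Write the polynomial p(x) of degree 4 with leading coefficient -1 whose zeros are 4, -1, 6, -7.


p(x) = -(x - 4)(x + 1)(x - 6)(x + 7)
Expand: -x^4 + 2x^3 + 49x^2 - 122x - 168


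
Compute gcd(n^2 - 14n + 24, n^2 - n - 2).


Factor each:
  n^2 - 14n + 24 = (n - 2)(n - 12)
  n^2 - n - 2 = (n - 2)(n + 1)
Common monic factor: n - 2


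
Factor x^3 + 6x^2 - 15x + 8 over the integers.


Try integer roots (divisors of 8). x=-8: p(-8)=0.
Divide out (x + 8): quotient is x^2 - 2x + 1.
Factor the quadratic: (x - 1)(x - 1)
Result: (x + 8)(x - 1)(x - 1)


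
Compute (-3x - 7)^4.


Expand (-3x - 7)^4 by repeated multiplication:
  (-3x - 7)^2 = 9x^2 + 42x + 49
  (-3x - 7)^3 = -27x^3 - 189x^2 - 441x - 343
= 81x^4 + 756x^3 + 2646x^2 + 4116x + 2401


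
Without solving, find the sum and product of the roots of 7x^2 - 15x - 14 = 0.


For ax^2+bx+c=0: sum = -b/a, product = c/a.
a=7, b=-15, c=-14
Sum = -(-15)/7 = 15/7
Product = (-14)/7 = -2


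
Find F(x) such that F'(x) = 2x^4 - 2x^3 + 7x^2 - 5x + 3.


Reverse power rule on each term:
  ∫ 2x^4 dx = (2/5)x^5
  ∫ -2x^3 dx = -(1/2)x^4
  ∫ 7x^2 dx = (7/3)x^3
  ∫ -5x dx = -(5/2)x^2
  ∫ 3 dx = 3x
F(x) = (2/5)x^5 - (1/2)x^4 + (7/3)x^3 - (5/2)x^2 + 3x + C


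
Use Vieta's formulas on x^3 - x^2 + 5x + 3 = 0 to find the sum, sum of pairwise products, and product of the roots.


Monic cubic x^3+bx^2+cx+d=0: sum=-b, pairwise sum=c, product=-d.
b=-1, c=5, d=3
r1+r2+r3 = 1
r1r2+r1r3+r2r3 = 5
r1r2r3 = -3


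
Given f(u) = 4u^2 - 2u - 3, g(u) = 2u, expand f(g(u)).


Substitute g(u) into f:
f(g(u)) = 4*(2u)^2 + (-2)*(2u) + (-3)
(2u)^2 = 4u^2
Expand and combine: 16u^2 - 4u - 3


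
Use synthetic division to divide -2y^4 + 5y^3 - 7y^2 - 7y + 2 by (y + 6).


Synthetic division with c = -6. Coefficients: -2, 5, -7, -7, 2
Bring down -2.
  -2 * -6 = 12; 12 + 5 = 17
  17 * -6 = -102; -102 - 7 = -109
  -109 * -6 = 654; 654 - 7 = 647
  647 * -6 = -3882; -3882 + 2 = -3880
Quotient: -2y^3 + 17y^2 - 109y + 647, Remainder: -3880


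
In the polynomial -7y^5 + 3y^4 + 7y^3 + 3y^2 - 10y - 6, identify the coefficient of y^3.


Read off the coefficient of y^3: 7


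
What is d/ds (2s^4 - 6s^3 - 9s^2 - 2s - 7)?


Apply the power rule term by term:
  d/ds(2s^4) = 8s^3
  d/ds(-6s^3) = -18s^2
  d/ds(-9s^2) = -18s
  d/ds(-2s) = -2
  d/ds(-7) = 0
p'(s) = 8s^3 - 18s^2 - 18s - 2


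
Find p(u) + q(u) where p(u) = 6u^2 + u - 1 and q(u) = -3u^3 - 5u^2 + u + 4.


Align terms by degree and add:
  6u^2 + u - 1
  -3u^3 - 5u^2 + u + 4
= -3u^3 + u^2 + 2u + 3


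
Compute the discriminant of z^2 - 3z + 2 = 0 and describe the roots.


D = b^2 - 4ac = (-3)^2 - 4(1)(2) = 9 - 8 = 1
Since D > 0: two distinct rational roots


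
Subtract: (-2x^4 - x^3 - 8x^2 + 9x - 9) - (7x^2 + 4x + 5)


Distribute the minus sign:
  (-2x^4 - x^3 - 8x^2 + 9x - 9)
- (7x^2 + 4x + 5)
Negate second polynomial: -7x^2 - 4x - 5
Add: -2x^4 - x^3 - 15x^2 + 5x - 14


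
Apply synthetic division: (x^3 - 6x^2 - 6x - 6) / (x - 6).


Synthetic division with c = 6. Coefficients: 1, -6, -6, -6
Bring down 1.
  1 * 6 = 6; 6 - 6 = 0
  0 * 6 = 0; 0 - 6 = -6
  -6 * 6 = -36; -36 - 6 = -42
Quotient: x^2 - 6, Remainder: -42


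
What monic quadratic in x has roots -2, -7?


p(x) = (x + 2)(x + 7)
Expand: x^2 + 9x + 14


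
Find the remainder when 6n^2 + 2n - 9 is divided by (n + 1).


By the Remainder Theorem, the remainder equals p(-1):
  6*(-1)^2 = 6
  2*(-1)^1 = -2
  constant: -9
Sum: 6 - 2 - 9 = -5


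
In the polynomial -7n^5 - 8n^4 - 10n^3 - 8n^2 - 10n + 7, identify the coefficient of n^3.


Read off the coefficient of n^3: -10


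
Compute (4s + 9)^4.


Expand (4s + 9)^4 by repeated multiplication:
  (4s + 9)^2 = 16s^2 + 72s + 81
  (4s + 9)^3 = 64s^3 + 432s^2 + 972s + 729
= 256s^4 + 2304s^3 + 7776s^2 + 11664s + 6561


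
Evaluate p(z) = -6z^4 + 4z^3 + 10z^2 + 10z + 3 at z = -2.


Using direct substitution:
  -6 * (-2)^4 = -96
  4 * (-2)^3 = -32
  10 * (-2)^2 = 40
  10 * (-2)^1 = -20
  constant: 3
Sum = -96 - 32 + 40 - 20 + 3 = -105


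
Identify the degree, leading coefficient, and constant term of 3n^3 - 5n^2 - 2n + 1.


Highest power of n is 3, with coefficient 3. Constant term is 1.
Degree = 3, leading coefficient = 3, constant term = 1


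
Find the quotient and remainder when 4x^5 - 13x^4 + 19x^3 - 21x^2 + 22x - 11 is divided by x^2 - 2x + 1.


(4x^5 - 13x^4 + 19x^3 - 21x^2 + 22x - 11) / (x^2 - 2x + 1)
Step 1: 4x^3 * (x^2 - 2x + 1) = 4x^5 - 8x^4 + 4x^3; subtract.
Step 2: -5x^2 * (x^2 - 2x + 1) = -5x^4 + 10x^3 - 5x^2; subtract.
Step 3: 5x * (x^2 - 2x + 1) = 5x^3 - 10x^2 + 5x; subtract.
Step 4: -6 * (x^2 - 2x + 1) = -6x^2 + 12x - 6; subtract.
Quotient: 4x^3 - 5x^2 + 5x - 6, Remainder: 5x - 5


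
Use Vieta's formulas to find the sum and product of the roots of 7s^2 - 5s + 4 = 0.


For as^2+bs+c=0: sum = -b/a, product = c/a.
a=7, b=-5, c=4
Sum = -(-5)/7 = 5/7
Product = (4)/7 = 4/7


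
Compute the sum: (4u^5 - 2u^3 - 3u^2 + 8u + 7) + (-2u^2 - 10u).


Align terms by degree and add:
  4u^5 - 2u^3 - 3u^2 + 8u + 7
  -2u^2 - 10u
= 4u^5 - 2u^3 - 5u^2 - 2u + 7


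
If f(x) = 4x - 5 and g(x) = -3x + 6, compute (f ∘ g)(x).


Substitute g(x) into f:
f(g(x)) = 4*(-3x + 6) + (-5)
Expand and combine: -12x + 19


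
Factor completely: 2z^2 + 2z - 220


Roots satisfy r1 + r2 = -b/a = -1 and r1*r2 = c/a = -110.
So r1 = -11, r2 = 10.
2z^2 + 2z - 220 = 2(z - r1)(z - r2) = 2(z + 11)(z - 10)


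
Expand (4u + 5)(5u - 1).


Distribute each term of the first polynomial:
  (4u)(5u - 1) = 20u^2 - 4u
  (5)(5u - 1) = 25u - 5
Sum: 20u^2 + 21u - 5


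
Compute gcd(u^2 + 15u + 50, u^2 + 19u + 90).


Factor each:
  u^2 + 15u + 50 = (u + 10)(u + 5)
  u^2 + 19u + 90 = (u + 10)(u + 9)
Common monic factor: u + 10


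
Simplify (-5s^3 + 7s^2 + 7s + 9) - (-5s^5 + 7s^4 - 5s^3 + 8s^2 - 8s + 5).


Distribute the minus sign:
  (-5s^3 + 7s^2 + 7s + 9)
- (-5s^5 + 7s^4 - 5s^3 + 8s^2 - 8s + 5)
Negate second polynomial: 5s^5 - 7s^4 + 5s^3 - 8s^2 + 8s - 5
Add: 5s^5 - 7s^4 - s^2 + 15s + 4


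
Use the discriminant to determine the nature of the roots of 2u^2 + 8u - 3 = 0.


D = b^2 - 4ac = (8)^2 - 4(2)(-3) = 64 + 24 = 88
Since D > 0: two distinct irrational roots


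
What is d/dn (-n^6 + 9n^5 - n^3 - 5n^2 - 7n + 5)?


Apply the power rule term by term:
  d/dn(-n^6) = -6n^5
  d/dn(9n^5) = 45n^4
  d/dn(-n^3) = -3n^2
  d/dn(-5n^2) = -10n
  d/dn(-7n) = -7
  d/dn(5) = 0
p'(n) = -6n^5 + 45n^4 - 3n^2 - 10n - 7


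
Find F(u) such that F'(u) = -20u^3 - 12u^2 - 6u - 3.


Reverse power rule on each term:
  ∫ -20u^3 du = -5u^4
  ∫ -12u^2 du = -4u^3
  ∫ -6u du = -3u^2
  ∫ -3 du = -3u
F(u) = -5u^4 - 4u^3 - 3u^2 - 3u + C


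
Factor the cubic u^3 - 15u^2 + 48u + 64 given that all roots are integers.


Try integer roots (divisors of 64). u=8: p(8)=0.
Divide out (u - 8): quotient is u^2 - 7u - 8.
Factor the quadratic: (u + 1)(u - 8)
Result: (u - 8)(u + 1)(u - 8)


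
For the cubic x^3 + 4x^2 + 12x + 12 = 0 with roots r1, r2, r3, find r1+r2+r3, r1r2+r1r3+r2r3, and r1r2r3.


Monic cubic x^3+bx^2+cx+d=0: sum=-b, pairwise sum=c, product=-d.
b=4, c=12, d=12
r1+r2+r3 = -4
r1r2+r1r3+r2r3 = 12
r1r2r3 = -12


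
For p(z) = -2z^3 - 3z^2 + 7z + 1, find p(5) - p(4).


p(5) = -289
p(4) = -147
p(5) - p(4) = -289 + 147 = -142


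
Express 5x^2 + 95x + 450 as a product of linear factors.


Roots satisfy r1 + r2 = -b/a = -19 and r1*r2 = c/a = 90.
So r1 = -9, r2 = -10.
5x^2 + 95x + 450 = 5(x - r1)(x - r2) = 5(x + 9)(x + 10)


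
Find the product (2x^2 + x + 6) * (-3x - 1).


Distribute each term of the first polynomial:
  (2x^2)(-3x - 1) = -6x^3 - 2x^2
  (x)(-3x - 1) = -3x^2 - x
  (6)(-3x - 1) = -18x - 6
Sum: -6x^3 - 5x^2 - 19x - 6


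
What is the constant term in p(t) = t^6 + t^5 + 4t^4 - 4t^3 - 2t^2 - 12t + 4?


Read off the constant term: 4


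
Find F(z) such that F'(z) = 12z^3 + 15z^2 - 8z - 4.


Reverse power rule on each term:
  ∫ 12z^3 dz = 3z^4
  ∫ 15z^2 dz = 5z^3
  ∫ -8z dz = -4z^2
  ∫ -4 dz = -4z
F(z) = 3z^4 + 5z^3 - 4z^2 - 4z + C


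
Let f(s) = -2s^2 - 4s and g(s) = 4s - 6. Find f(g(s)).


Substitute g(s) into f:
f(g(s)) = -2*(4s - 6)^2 + (-4)*(4s - 6)
(4s - 6)^2 = 16s^2 - 48s + 36
Expand and combine: -32s^2 + 80s - 48


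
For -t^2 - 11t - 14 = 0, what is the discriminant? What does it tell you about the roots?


D = b^2 - 4ac = (-11)^2 - 4(-1)(-14) = 121 - 56 = 65
Since D > 0: two distinct irrational roots


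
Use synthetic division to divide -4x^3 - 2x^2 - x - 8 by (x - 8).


Synthetic division with c = 8. Coefficients: -4, -2, -1, -8
Bring down -4.
  -4 * 8 = -32; -32 - 2 = -34
  -34 * 8 = -272; -272 - 1 = -273
  -273 * 8 = -2184; -2184 - 8 = -2192
Quotient: -4x^2 - 34x - 273, Remainder: -2192


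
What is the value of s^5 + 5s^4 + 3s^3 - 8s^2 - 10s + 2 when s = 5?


Using direct substitution:
  1 * (5)^5 = 3125
  5 * (5)^4 = 3125
  3 * (5)^3 = 375
  -8 * (5)^2 = -200
  -10 * (5)^1 = -50
  constant: 2
Sum = 3125 + 3125 + 375 - 200 - 50 + 2 = 6377


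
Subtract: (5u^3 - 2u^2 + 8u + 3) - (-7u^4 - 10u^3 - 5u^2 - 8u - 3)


Distribute the minus sign:
  (5u^3 - 2u^2 + 8u + 3)
- (-7u^4 - 10u^3 - 5u^2 - 8u - 3)
Negate second polynomial: 7u^4 + 10u^3 + 5u^2 + 8u + 3
Add: 7u^4 + 15u^3 + 3u^2 + 16u + 6


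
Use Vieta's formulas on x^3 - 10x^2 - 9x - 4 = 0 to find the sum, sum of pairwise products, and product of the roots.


Monic cubic x^3+bx^2+cx+d=0: sum=-b, pairwise sum=c, product=-d.
b=-10, c=-9, d=-4
r1+r2+r3 = 10
r1r2+r1r3+r2r3 = -9
r1r2r3 = 4


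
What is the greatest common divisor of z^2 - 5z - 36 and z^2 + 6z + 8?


Factor each:
  z^2 - 5z - 36 = (z + 4)(z - 9)
  z^2 + 6z + 8 = (z + 4)(z + 2)
Common monic factor: z + 4


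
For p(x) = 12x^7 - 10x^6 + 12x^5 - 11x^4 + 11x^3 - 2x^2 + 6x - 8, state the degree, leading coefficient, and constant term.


Highest power of x is 7, with coefficient 12. Constant term is -8.
Degree = 7, leading coefficient = 12, constant term = -8


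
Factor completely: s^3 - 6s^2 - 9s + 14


Try integer roots (divisors of 14). s=1: p(1)=0.
Divide out (s - 1): quotient is s^2 - 5s - 14.
Factor the quadratic: (s - 7)(s + 2)
Result: (s - 1)(s - 7)(s + 2)


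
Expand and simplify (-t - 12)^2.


Expand (-t - 12)^2 by repeated multiplication:
= t^2 + 24t + 144


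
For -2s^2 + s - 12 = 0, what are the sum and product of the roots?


For as^2+bs+c=0: sum = -b/a, product = c/a.
a=-2, b=1, c=-12
Sum = -(1)/-2 = 1/2
Product = (-12)/-2 = 6


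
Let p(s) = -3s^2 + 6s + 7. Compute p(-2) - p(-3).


p(-2) = -17
p(-3) = -38
p(-2) - p(-3) = -17 + 38 = 21


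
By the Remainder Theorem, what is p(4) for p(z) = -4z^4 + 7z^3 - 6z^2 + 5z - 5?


By the Remainder Theorem, the remainder equals p(4):
  -4*(4)^4 = -1024
  7*(4)^3 = 448
  -6*(4)^2 = -96
  5*(4)^1 = 20
  constant: -5
Sum: -1024 + 448 - 96 + 20 - 5 = -657


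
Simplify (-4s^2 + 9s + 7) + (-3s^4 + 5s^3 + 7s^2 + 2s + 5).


Align terms by degree and add:
  -4s^2 + 9s + 7
  -3s^4 + 5s^3 + 7s^2 + 2s + 5
= -3s^4 + 5s^3 + 3s^2 + 11s + 12


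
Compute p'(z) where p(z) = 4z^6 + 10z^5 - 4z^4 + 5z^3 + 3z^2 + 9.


Apply the power rule term by term:
  d/dz(4z^6) = 24z^5
  d/dz(10z^5) = 50z^4
  d/dz(-4z^4) = -16z^3
  d/dz(5z^3) = 15z^2
  d/dz(3z^2) = 6z
  d/dz(9) = 0
p'(z) = 24z^5 + 50z^4 - 16z^3 + 15z^2 + 6z


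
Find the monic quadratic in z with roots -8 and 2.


p(z) = (z + 8)(z - 2)
Expand: z^2 + 6z - 16


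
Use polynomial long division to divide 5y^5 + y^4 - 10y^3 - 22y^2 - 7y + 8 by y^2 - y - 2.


(5y^5 + y^4 - 10y^3 - 22y^2 - 7y + 8) / (y^2 - y - 2)
Step 1: 5y^3 * (y^2 - y - 2) = 5y^5 - 5y^4 - 10y^3; subtract.
Step 2: 6y^2 * (y^2 - y - 2) = 6y^4 - 6y^3 - 12y^2; subtract.
Step 3: 6y * (y^2 - y - 2) = 6y^3 - 6y^2 - 12y; subtract.
Step 4: -4 * (y^2 - y - 2) = -4y^2 + 4y + 8; subtract.
Quotient: 5y^3 + 6y^2 + 6y - 4, Remainder: y


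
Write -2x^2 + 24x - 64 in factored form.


Roots satisfy r1 + r2 = -b/a = 12 and r1*r2 = c/a = 32.
So r1 = 4, r2 = 8.
-2x^2 + 24x - 64 = -2(x - r1)(x - r2) = -2(x - 4)(x - 8)


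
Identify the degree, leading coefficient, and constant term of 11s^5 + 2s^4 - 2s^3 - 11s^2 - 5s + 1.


Highest power of s is 5, with coefficient 11. Constant term is 1.
Degree = 5, leading coefficient = 11, constant term = 1


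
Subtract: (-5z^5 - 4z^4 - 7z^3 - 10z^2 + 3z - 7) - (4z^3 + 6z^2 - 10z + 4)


Distribute the minus sign:
  (-5z^5 - 4z^4 - 7z^3 - 10z^2 + 3z - 7)
- (4z^3 + 6z^2 - 10z + 4)
Negate second polynomial: -4z^3 - 6z^2 + 10z - 4
Add: -5z^5 - 4z^4 - 11z^3 - 16z^2 + 13z - 11


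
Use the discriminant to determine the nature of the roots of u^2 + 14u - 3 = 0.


D = b^2 - 4ac = (14)^2 - 4(1)(-3) = 196 + 12 = 208
Since D > 0: two distinct irrational roots


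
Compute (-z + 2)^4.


Expand (-z + 2)^4 by repeated multiplication:
  (-z + 2)^2 = z^2 - 4z + 4
  (-z + 2)^3 = -z^3 + 6z^2 - 12z + 8
= z^4 - 8z^3 + 24z^2 - 32z + 16


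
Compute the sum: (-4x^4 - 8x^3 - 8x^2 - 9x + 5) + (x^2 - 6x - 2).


Align terms by degree and add:
  -4x^4 - 8x^3 - 8x^2 - 9x + 5
+ x^2 - 6x - 2
= -4x^4 - 8x^3 - 7x^2 - 15x + 3


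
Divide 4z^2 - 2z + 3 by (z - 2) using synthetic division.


Synthetic division with c = 2. Coefficients: 4, -2, 3
Bring down 4.
  4 * 2 = 8; 8 - 2 = 6
  6 * 2 = 12; 12 + 3 = 15
Quotient: 4z + 6, Remainder: 15


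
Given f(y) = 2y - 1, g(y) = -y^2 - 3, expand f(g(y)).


Substitute g(y) into f:
f(g(y)) = 2*(-y^2 - 3) + (-1)
Expand and combine: -2y^2 - 7


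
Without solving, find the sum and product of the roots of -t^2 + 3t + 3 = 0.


For at^2+bt+c=0: sum = -b/a, product = c/a.
a=-1, b=3, c=3
Sum = -(3)/-1 = 3
Product = (3)/-1 = -3


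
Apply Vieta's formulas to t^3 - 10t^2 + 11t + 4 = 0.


Monic cubic t^3+bt^2+ct+d=0: sum=-b, pairwise sum=c, product=-d.
b=-10, c=11, d=4
r1+r2+r3 = 10
r1r2+r1r3+r2r3 = 11
r1r2r3 = -4


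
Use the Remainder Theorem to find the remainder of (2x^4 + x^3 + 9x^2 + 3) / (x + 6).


By the Remainder Theorem, the remainder equals p(-6):
  2*(-6)^4 = 2592
  1*(-6)^3 = -216
  9*(-6)^2 = 324
  0*(-6)^1 = 0
  constant: 3
Sum: 2592 - 216 + 324 + 0 + 3 = 2703


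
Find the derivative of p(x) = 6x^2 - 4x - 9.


Apply the power rule term by term:
  d/dx(6x^2) = 12x
  d/dx(-4x) = -4
  d/dx(-9) = 0
p'(x) = 12x - 4


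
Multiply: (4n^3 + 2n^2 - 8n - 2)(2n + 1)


Distribute each term of the first polynomial:
  (4n^3)(2n + 1) = 8n^4 + 4n^3
  (2n^2)(2n + 1) = 4n^3 + 2n^2
  (-8n)(2n + 1) = -16n^2 - 8n
  (-2)(2n + 1) = -4n - 2
Sum: 8n^4 + 8n^3 - 14n^2 - 12n - 2


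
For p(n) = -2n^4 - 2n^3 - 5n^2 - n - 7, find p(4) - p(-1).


p(4) = -731
p(-1) = -11
p(4) - p(-1) = -731 + 11 = -720


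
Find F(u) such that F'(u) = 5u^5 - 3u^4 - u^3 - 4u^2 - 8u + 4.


Reverse power rule on each term:
  ∫ 5u^5 du = (5/6)u^6
  ∫ -3u^4 du = -(3/5)u^5
  ∫ -u^3 du = -(1/4)u^4
  ∫ -4u^2 du = -(4/3)u^3
  ∫ -8u du = -4u^2
  ∫ 4 du = 4u
F(u) = (5/6)u^6 - (3/5)u^5 - (1/4)u^4 - (4/3)u^3 - 4u^2 + 4u + C


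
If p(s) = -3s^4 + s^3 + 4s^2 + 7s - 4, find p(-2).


Using direct substitution:
  -3 * (-2)^4 = -48
  1 * (-2)^3 = -8
  4 * (-2)^2 = 16
  7 * (-2)^1 = -14
  constant: -4
Sum = -48 - 8 + 16 - 14 - 4 = -58


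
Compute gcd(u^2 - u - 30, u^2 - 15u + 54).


Factor each:
  u^2 - u - 30 = (u - 6)(u + 5)
  u^2 - 15u + 54 = (u - 6)(u - 9)
Common monic factor: u - 6


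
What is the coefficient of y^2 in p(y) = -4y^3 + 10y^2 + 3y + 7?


Read off the coefficient of y^2: 10


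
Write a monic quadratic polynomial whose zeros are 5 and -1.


p(u) = (u - 5)(u + 1)
Expand: u^2 - 4u - 5


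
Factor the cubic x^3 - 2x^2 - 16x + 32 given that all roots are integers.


Try integer roots (divisors of 32). x=2: p(2)=0.
Divide out (x - 2): quotient is x^2 - 16.
Factor the quadratic: (x - 4)(x + 4)
Result: (x - 2)(x - 4)(x + 4)


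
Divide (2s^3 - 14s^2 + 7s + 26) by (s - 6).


(2s^3 - 14s^2 + 7s + 26) / (s - 6)
Step 1: 2s^2 * (s - 6) = 2s^3 - 12s^2; subtract.
Step 2: -2s * (s - 6) = -2s^2 + 12s; subtract.
Step 3: -5 * (s - 6) = -5s + 30; subtract.
Quotient: 2s^2 - 2s - 5, Remainder: -4


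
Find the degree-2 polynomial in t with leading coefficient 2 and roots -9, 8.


p(t) = 2(t + 9)(t - 8)
Expand: 2t^2 + 2t - 144


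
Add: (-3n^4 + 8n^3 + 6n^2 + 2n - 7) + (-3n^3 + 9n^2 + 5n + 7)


Align terms by degree and add:
  -3n^4 + 8n^3 + 6n^2 + 2n - 7
  -3n^3 + 9n^2 + 5n + 7
= -3n^4 + 5n^3 + 15n^2 + 7n


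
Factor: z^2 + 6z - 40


Roots satisfy r1 + r2 = -b/a = -6 and r1*r2 = c/a = -40.
So r1 = 4, r2 = -10.
z^2 + 6z - 40 = (z - r1)(z - r2) = (z - 4)(z + 10)


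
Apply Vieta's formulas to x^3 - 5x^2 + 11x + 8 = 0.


Monic cubic x^3+bx^2+cx+d=0: sum=-b, pairwise sum=c, product=-d.
b=-5, c=11, d=8
r1+r2+r3 = 5
r1r2+r1r3+r2r3 = 11
r1r2r3 = -8


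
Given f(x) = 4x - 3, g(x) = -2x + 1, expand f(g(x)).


Substitute g(x) into f:
f(g(x)) = 4*(-2x + 1) + (-3)
Expand and combine: -8x + 1


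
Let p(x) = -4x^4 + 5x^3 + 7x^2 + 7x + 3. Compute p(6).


Using direct substitution:
  -4 * (6)^4 = -5184
  5 * (6)^3 = 1080
  7 * (6)^2 = 252
  7 * (6)^1 = 42
  constant: 3
Sum = -5184 + 1080 + 252 + 42 + 3 = -3807


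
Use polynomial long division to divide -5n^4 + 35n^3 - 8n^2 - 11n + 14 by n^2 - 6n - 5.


(-5n^4 + 35n^3 - 8n^2 - 11n + 14) / (n^2 - 6n - 5)
Step 1: -5n^2 * (n^2 - 6n - 5) = -5n^4 + 30n^3 + 25n^2; subtract.
Step 2: 5n * (n^2 - 6n - 5) = 5n^3 - 30n^2 - 25n; subtract.
Step 3: -3 * (n^2 - 6n - 5) = -3n^2 + 18n + 15; subtract.
Quotient: -5n^2 + 5n - 3, Remainder: -4n - 1


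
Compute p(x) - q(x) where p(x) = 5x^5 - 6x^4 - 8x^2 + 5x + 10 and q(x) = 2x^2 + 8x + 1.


Distribute the minus sign:
  (5x^5 - 6x^4 - 8x^2 + 5x + 10)
- (2x^2 + 8x + 1)
Negate second polynomial: -2x^2 - 8x - 1
Add: 5x^5 - 6x^4 - 10x^2 - 3x + 9


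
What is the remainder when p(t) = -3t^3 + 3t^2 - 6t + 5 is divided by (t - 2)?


By the Remainder Theorem, the remainder equals p(2):
  -3*(2)^3 = -24
  3*(2)^2 = 12
  -6*(2)^1 = -12
  constant: 5
Sum: -24 + 12 - 12 + 5 = -19


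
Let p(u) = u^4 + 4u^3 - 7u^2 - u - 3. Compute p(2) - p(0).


p(2) = 15
p(0) = -3
p(2) - p(0) = 15 + 3 = 18


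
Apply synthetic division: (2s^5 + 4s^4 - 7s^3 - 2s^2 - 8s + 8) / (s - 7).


Synthetic division with c = 7. Coefficients: 2, 4, -7, -2, -8, 8
Bring down 2.
  2 * 7 = 14; 14 + 4 = 18
  18 * 7 = 126; 126 - 7 = 119
  119 * 7 = 833; 833 - 2 = 831
  831 * 7 = 5817; 5817 - 8 = 5809
  5809 * 7 = 40663; 40663 + 8 = 40671
Quotient: 2s^4 + 18s^3 + 119s^2 + 831s + 5809, Remainder: 40671


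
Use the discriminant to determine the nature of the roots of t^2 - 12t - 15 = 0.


D = b^2 - 4ac = (-12)^2 - 4(1)(-15) = 144 + 60 = 204
Since D > 0: two distinct irrational roots


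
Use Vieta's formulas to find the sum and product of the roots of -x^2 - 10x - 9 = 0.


For ax^2+bx+c=0: sum = -b/a, product = c/a.
a=-1, b=-10, c=-9
Sum = -(-10)/-1 = -10
Product = (-9)/-1 = 9


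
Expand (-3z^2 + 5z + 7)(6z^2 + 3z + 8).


Distribute each term of the first polynomial:
  (-3z^2)(6z^2 + 3z + 8) = -18z^4 - 9z^3 - 24z^2
  (5z)(6z^2 + 3z + 8) = 30z^3 + 15z^2 + 40z
  (7)(6z^2 + 3z + 8) = 42z^2 + 21z + 56
Sum: -18z^4 + 21z^3 + 33z^2 + 61z + 56


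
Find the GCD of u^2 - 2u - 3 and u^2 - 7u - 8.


Factor each:
  u^2 - 2u - 3 = (u + 1)(u - 3)
  u^2 - 7u - 8 = (u + 1)(u - 8)
Common monic factor: u + 1


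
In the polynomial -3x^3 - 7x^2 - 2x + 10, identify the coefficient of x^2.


Read off the coefficient of x^2: -7


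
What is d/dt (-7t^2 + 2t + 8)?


Apply the power rule term by term:
  d/dt(-7t^2) = -14t
  d/dt(2t) = 2
  d/dt(8) = 0
p'(t) = -14t + 2


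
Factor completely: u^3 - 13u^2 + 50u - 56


Try integer roots (divisors of -56). u=4: p(4)=0.
Divide out (u - 4): quotient is u^2 - 9u + 14.
Factor the quadratic: (u - 2)(u - 7)
Result: (u - 4)(u - 2)(u - 7)


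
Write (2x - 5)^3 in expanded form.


Expand (2x - 5)^3 by repeated multiplication:
  (2x - 5)^2 = 4x^2 - 20x + 25
= 8x^3 - 60x^2 + 150x - 125


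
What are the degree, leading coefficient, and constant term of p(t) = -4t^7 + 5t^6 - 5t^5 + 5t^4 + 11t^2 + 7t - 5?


Highest power of t is 7, with coefficient -4. Constant term is -5.
Degree = 7, leading coefficient = -4, constant term = -5


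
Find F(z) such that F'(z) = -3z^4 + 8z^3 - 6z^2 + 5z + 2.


Reverse power rule on each term:
  ∫ -3z^4 dz = -(3/5)z^5
  ∫ 8z^3 dz = 2z^4
  ∫ -6z^2 dz = -2z^3
  ∫ 5z dz = (5/2)z^2
  ∫ 2 dz = 2z
F(z) = -(3/5)z^5 + 2z^4 - 2z^3 + (5/2)z^2 + 2z + C
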